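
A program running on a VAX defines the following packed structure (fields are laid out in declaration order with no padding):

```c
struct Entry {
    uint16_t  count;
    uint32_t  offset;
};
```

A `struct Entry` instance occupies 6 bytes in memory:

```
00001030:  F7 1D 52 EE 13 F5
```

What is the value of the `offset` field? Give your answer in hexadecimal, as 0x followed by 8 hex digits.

`offset` follows `count` (2 bytes), so it starts at byte offset 2 and occupies 4 bytes.
Bytes at offsets 2..5: 52 EE 13 F5.
Little-endian: lowest address holds the least-significant byte.
Reassemble most-significant byte first: F5 13 EE 52 → 0xF513EE52.

0xF513EE52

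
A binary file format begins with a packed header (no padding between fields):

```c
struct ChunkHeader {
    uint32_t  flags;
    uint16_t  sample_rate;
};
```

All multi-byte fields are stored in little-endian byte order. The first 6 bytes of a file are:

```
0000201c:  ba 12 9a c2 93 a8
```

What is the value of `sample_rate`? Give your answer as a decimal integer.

43155

`sample_rate` follows `flags` (4 bytes), so it starts at byte offset 4 and occupies 2 bytes.
Bytes at offsets 4..5: 93 A8.
In little-endian order the low byte comes first in memory.
Reassemble most-significant byte first: A8 93 → 0xA893.
0xA893 = 43155.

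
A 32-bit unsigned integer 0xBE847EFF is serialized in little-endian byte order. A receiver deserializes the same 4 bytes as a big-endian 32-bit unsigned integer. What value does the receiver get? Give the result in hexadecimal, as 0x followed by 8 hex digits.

0xFF7E84BE

Stored little-endian, the bytes at ascending addresses are FF 7E 84 BE.
Read back as big-endian, the last byte is least significant, giving 0xFF7E84BE.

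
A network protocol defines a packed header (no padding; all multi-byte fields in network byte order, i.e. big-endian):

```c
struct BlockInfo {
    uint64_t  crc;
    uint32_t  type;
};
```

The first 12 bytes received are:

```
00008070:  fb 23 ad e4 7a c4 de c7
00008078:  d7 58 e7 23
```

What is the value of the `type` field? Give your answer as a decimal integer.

3612927779

`type` follows `crc` (8 bytes), so it starts at byte offset 8 and occupies 4 bytes.
Bytes at offsets 8..11: D7 58 E7 23.
Big-endian: lowest address holds the most-significant byte.
The bytes are already most-significant first: 0xD758E723.
0xD758E723 = 3612927779.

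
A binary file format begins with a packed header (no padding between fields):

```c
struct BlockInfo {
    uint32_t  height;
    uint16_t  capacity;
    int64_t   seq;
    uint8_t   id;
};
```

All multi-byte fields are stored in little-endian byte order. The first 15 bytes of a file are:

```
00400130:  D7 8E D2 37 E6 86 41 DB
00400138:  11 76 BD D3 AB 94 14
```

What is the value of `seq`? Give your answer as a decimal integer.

-7733855124395533503

`seq` follows `height` (4 B), `capacity` (2 B), so it starts at offset 4 + 2 = 6 and occupies 8 bytes.
Bytes at offsets 6..13: 41 DB 11 76 BD D3 AB 94.
In little-endian order the low byte comes first in memory.
Reassemble most-significant byte first: 94 AB D3 BD 76 11 DB 41 → 0x94ABD3BD7611DB41.
Top bit is set, so as a signed 64-bit value this is 0x94ABD3BD7611DB41 − 2^64 = -7733855124395533503.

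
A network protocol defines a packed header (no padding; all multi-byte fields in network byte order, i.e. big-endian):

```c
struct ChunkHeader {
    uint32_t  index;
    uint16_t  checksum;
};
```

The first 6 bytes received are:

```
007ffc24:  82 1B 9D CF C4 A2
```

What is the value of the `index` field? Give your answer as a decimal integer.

`index` is the first field, at byte offset 0, occupying 4 bytes.
Bytes at offsets 0..3: 82 1B 9D CF.
In big-endian order the high byte comes first in memory.
The bytes are already most-significant first: 0x821B9DCF.
0x821B9DCF = 2182847951.

2182847951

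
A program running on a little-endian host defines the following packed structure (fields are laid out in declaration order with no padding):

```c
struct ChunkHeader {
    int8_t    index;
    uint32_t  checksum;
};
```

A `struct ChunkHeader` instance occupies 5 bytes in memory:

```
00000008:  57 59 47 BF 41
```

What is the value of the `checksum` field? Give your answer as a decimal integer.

1103054681

`checksum` follows `index` (1 byte), so it starts at byte offset 1 and occupies 4 bytes.
Bytes at offsets 1..4: 59 47 BF 41.
Little-endian stores the least-significant byte at the lowest address.
Reassemble most-significant byte first: 41 BF 47 59 → 0x41BF4759.
0x41BF4759 = 1103054681.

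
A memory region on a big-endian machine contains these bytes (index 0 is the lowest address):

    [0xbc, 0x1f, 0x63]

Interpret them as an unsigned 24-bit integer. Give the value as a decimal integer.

12328803

In big-endian order the high byte comes first in memory.
The bytes are already most-significant first: 0xBC1F63.
0xBC1F63 = 12328803.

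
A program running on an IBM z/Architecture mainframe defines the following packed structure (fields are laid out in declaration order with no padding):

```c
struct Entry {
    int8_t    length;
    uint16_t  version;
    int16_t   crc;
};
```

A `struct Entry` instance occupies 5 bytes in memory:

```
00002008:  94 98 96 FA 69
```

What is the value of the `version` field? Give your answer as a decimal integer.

`version` follows `length` (1 byte), so it starts at byte offset 1 and occupies 2 bytes.
Bytes at offsets 1..2: 98 96.
In big-endian order the high byte comes first in memory.
The bytes are already most-significant first: 0x9896.
0x9896 = 39062.

39062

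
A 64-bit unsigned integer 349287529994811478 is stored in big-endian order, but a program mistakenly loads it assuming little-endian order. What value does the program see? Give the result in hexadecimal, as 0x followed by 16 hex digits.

0x5678D06D28EBD804

349287529994811478 in 64-bit hexadecimal is 0x04D8EB286DD07856.
Stored big-endian, the bytes at ascending addresses are 04 D8 EB 28 6D D0 78 56.
Read back as little-endian, the first byte is least significant, giving 0x5678D06D28EBD804.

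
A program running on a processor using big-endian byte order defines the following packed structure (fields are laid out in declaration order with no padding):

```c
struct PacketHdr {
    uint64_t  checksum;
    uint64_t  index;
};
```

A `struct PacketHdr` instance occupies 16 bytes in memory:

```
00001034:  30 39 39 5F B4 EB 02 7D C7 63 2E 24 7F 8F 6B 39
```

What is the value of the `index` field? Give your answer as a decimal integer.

`index` follows `checksum` (8 bytes), so it starts at byte offset 8 and occupies 8 bytes.
Bytes at offsets 8..15: C7 63 2E 24 7F 8F 6B 39.
Big-endian: lowest address holds the most-significant byte.
The bytes are already most-significant first: 0xC7632E247F8F6B39.
0xC7632E247F8F6B39 = 14367377970535820089.

14367377970535820089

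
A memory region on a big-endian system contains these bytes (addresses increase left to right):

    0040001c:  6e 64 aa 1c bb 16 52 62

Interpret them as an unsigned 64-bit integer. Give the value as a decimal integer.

7954669882217747042

In big-endian order the high byte comes first in memory.
The bytes are already most-significant first: 0x6E64AA1CBB165262.
0x6E64AA1CBB165262 = 7954669882217747042.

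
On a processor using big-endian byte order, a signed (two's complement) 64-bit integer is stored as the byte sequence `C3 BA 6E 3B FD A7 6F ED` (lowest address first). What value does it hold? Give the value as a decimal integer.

Big-endian: lowest address holds the most-significant byte.
The bytes are already most-significant first: 0xC3BA6E3BFDA76FED.
Top bit is set, so as a signed 64-bit value this is 0xC3BA6E3BFDA76FED − 2^64 = -4343037686707687443.

-4343037686707687443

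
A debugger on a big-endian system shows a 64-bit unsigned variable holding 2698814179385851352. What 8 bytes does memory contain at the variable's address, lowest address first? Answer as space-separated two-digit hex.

2698814179385851352 in hexadecimal, padded to 64 bits, is 0x25741D327D14BDD8.
Split into bytes (most-significant first): 25 74 1D 32 7D 14 BD D8.
Big-endian stores the most-significant byte at the lowest address.
So the memory order matches the most-significant-first order: 25 74 1D 32 7D 14 BD D8.

25 74 1D 32 7D 14 BD D8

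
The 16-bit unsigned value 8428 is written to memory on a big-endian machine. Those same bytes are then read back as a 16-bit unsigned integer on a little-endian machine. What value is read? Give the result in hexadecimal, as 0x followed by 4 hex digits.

8428 in 16-bit hexadecimal is 0x20EC.
Stored big-endian, the bytes at ascending addresses are 20 EC.
Read back as little-endian, the first byte is least significant, giving 0xEC20.

0xEC20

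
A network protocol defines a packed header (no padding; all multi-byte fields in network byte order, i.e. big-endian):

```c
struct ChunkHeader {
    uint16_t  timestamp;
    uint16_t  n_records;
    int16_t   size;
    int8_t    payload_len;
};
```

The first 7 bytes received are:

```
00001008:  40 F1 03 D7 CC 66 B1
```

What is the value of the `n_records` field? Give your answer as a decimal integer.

`n_records` follows `timestamp` (2 bytes), so it starts at byte offset 2 and occupies 2 bytes.
Bytes at offsets 2..3: 03 D7.
In big-endian order the high byte comes first in memory.
The bytes are already most-significant first: 0x03D7.
0x03D7 = 983.

983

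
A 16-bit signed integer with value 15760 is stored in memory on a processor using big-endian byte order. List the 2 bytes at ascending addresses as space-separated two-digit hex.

3D 90

15760 in hexadecimal, padded to 16 bits, is 0x3D90.
Split into bytes (most-significant first): 3D 90.
Big-endian: lowest address holds the most-significant byte.
So the memory order matches the most-significant-first order: 3D 90.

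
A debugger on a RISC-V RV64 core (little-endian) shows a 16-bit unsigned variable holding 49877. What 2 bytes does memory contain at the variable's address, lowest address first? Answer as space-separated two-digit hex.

D5 C2

49877 in hexadecimal, padded to 16 bits, is 0xC2D5.
Split into bytes (most-significant first): C2 D5.
Little-endian: lowest address holds the least-significant byte.
So at ascending addresses the bytes are D5 C2.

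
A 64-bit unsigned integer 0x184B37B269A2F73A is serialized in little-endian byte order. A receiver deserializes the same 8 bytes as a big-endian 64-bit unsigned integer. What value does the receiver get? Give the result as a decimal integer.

Stored little-endian, the bytes at ascending addresses are 3A F7 A2 69 B2 37 4B 18.
Read back as big-endian, the last byte is least significant, giving 0x3AF7A269B2374B18.
0x3AF7A269B2374B18 = 4249043348292586264.

4249043348292586264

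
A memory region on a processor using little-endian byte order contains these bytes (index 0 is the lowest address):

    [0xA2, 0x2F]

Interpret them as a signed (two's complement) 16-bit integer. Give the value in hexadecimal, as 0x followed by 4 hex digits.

Little-endian stores the least-significant byte at the lowest address.
Reassemble most-significant byte first: 2F A2 → 0x2FA2.

0x2FA2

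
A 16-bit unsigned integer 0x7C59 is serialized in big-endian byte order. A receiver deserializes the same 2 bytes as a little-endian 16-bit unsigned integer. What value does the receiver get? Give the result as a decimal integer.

22908

Stored big-endian, the bytes at ascending addresses are 7C 59.
Read back as little-endian, the first byte is least significant, giving 0x597C.
0x597C = 22908.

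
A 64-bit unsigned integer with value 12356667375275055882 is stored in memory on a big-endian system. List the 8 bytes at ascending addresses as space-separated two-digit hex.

AB 7B B3 82 66 ED 9B 0A

12356667375275055882 in hexadecimal, padded to 64 bits, is 0xAB7BB38266ED9B0A.
Split into bytes (most-significant first): AB 7B B3 82 66 ED 9B 0A.
Big-endian: lowest address holds the most-significant byte.
So the memory order matches the most-significant-first order: AB 7B B3 82 66 ED 9B 0A.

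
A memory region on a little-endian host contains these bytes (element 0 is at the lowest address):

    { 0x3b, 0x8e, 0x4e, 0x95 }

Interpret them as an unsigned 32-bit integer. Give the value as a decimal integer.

In little-endian order the low byte comes first in memory.
Reassemble most-significant byte first: 95 4E 8E 3B → 0x954E8E3B.
0x954E8E3B = 2504953403.

2504953403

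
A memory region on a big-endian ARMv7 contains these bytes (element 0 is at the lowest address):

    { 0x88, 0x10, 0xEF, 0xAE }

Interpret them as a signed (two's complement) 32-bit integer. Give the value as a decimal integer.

-2012155986

Big-endian: lowest address holds the most-significant byte.
The bytes are already most-significant first: 0x8810EFAE.
Top bit is set, so as a signed 32-bit value this is 0x8810EFAE − 2^32 = -2012155986.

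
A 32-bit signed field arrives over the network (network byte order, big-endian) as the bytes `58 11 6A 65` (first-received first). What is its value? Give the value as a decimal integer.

In big-endian order the high byte comes first in memory.
The bytes are already most-significant first: 0x58116A65.
0x58116A65 = 1477536357.

1477536357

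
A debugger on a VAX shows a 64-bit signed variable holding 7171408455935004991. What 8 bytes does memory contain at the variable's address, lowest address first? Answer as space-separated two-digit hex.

7171408455935004991 in hexadecimal, padded to 64 bits, is 0x6385F5FEB33D113F.
Split into bytes (most-significant first): 63 85 F5 FE B3 3D 11 3F.
In little-endian order the low byte comes first in memory.
So at ascending addresses the bytes are 3F 11 3D B3 FE F5 85 63.

3F 11 3D B3 FE F5 85 63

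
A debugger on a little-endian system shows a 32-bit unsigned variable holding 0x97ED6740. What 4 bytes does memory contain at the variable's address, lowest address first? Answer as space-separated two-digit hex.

Split into bytes (most-significant first): 97 ED 67 40.
In little-endian order the low byte comes first in memory.
So at ascending addresses the bytes are 40 67 ED 97.

40 67 ED 97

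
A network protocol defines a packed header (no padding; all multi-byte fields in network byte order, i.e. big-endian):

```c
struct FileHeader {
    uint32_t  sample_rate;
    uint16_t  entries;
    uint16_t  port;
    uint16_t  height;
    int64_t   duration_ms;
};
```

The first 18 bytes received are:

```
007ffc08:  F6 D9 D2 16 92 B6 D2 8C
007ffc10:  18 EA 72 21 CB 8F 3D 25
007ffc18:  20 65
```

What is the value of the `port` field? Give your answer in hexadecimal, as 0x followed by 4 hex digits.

0xD28C

`port` follows `sample_rate` (4 B), `entries` (2 B), so it starts at offset 4 + 2 = 6 and occupies 2 bytes.
Bytes at offsets 6..7: D2 8C.
In big-endian order the high byte comes first in memory.
The bytes are already most-significant first: 0xD28C.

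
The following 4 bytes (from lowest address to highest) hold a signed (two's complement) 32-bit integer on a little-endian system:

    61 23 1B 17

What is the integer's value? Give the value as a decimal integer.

In little-endian order the low byte comes first in memory.
Reassemble most-significant byte first: 17 1B 23 61 → 0x171B2361.
0x171B2361 = 387654497.

387654497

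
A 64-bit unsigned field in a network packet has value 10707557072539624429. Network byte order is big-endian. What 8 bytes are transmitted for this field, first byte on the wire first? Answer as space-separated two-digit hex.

10707557072539624429 in hexadecimal, padded to 64 bits, is 0x9498E26D28F223ED.
Split into bytes (most-significant first): 94 98 E2 6D 28 F2 23 ED.
Big-endian: lowest address holds the most-significant byte.
So the memory order matches the most-significant-first order: 94 98 E2 6D 28 F2 23 ED.

94 98 E2 6D 28 F2 23 ED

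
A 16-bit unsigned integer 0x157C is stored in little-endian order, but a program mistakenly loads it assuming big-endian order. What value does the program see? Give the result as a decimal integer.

31765

Stored little-endian, the bytes at ascending addresses are 7C 15.
Read back as big-endian, the last byte is least significant, giving 0x7C15.
0x7C15 = 31765.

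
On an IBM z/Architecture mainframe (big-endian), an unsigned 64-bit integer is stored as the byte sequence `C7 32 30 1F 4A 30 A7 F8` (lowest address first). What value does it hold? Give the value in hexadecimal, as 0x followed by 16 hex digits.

0xC732301F4A30A7F8

Big-endian: lowest address holds the most-significant byte.
The bytes are already most-significant first: 0xC732301F4A30A7F8.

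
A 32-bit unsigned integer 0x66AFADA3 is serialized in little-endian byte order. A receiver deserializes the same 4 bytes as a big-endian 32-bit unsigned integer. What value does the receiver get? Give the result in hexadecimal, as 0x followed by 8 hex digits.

0xA3ADAF66

Stored little-endian, the bytes at ascending addresses are A3 AD AF 66.
Read back as big-endian, the last byte is least significant, giving 0xA3ADAF66.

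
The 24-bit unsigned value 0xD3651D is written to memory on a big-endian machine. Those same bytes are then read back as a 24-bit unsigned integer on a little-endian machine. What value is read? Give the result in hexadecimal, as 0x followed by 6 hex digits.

Stored big-endian, the bytes at ascending addresses are D3 65 1D.
Read back as little-endian, the first byte is least significant, giving 0x1D65D3.

0x1D65D3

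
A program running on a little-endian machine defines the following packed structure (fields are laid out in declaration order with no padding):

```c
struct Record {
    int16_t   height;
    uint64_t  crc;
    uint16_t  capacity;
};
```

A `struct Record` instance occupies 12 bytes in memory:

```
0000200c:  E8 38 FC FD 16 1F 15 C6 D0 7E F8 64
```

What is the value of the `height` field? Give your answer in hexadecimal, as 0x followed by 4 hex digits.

`height` is the first field, at byte offset 0, occupying 2 bytes.
Bytes at offsets 0..1: E8 38.
In little-endian order the low byte comes first in memory.
Reassemble most-significant byte first: 38 E8 → 0x38E8.

0x38E8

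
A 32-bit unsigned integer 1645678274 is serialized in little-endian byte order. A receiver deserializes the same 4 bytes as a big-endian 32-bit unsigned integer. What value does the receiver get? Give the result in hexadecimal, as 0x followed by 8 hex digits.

0xC20E1762

1645678274 in 32-bit hexadecimal is 0x62170EC2.
Stored little-endian, the bytes at ascending addresses are C2 0E 17 62.
Read back as big-endian, the last byte is least significant, giving 0xC20E1762.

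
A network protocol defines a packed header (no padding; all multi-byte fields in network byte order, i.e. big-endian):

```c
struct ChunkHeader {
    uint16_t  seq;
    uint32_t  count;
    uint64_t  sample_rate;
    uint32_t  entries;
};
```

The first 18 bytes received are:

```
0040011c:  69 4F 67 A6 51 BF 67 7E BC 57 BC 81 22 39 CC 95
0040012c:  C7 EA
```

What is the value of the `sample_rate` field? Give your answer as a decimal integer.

7457605117982876217

`sample_rate` follows `seq` (2 B), `count` (4 B), so it starts at offset 2 + 4 = 6 and occupies 8 bytes.
Bytes at offsets 6..13: 67 7E BC 57 BC 81 22 39.
Big-endian stores the most-significant byte at the lowest address.
The bytes are already most-significant first: 0x677EBC57BC812239.
0x677EBC57BC812239 = 7457605117982876217.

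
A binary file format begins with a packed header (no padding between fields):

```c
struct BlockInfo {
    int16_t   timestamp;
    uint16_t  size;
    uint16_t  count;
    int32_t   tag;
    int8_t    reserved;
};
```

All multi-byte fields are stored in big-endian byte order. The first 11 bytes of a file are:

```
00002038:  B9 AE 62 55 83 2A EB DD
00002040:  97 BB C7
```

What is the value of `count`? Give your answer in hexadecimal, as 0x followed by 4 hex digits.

`count` follows `timestamp` (2 B), `size` (2 B), so it starts at offset 2 + 2 = 4 and occupies 2 bytes.
Bytes at offsets 4..5: 83 2A.
Big-endian stores the most-significant byte at the lowest address.
The bytes are already most-significant first: 0x832A.

0x832A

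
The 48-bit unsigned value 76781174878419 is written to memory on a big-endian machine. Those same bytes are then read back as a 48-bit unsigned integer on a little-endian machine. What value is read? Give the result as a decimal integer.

232480791778629

76781174878419 in 48-bit hexadecimal is 0x45D502A770D3.
Stored big-endian, the bytes at ascending addresses are 45 D5 02 A7 70 D3.
Read back as little-endian, the first byte is least significant, giving 0xD370A702D545.
0xD370A702D545 = 232480791778629.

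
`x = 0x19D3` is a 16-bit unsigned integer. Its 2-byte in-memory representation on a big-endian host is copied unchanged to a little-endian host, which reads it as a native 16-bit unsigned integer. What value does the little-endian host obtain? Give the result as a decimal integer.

Stored big-endian, the bytes at ascending addresses are 19 D3.
Read back as little-endian, the first byte is least significant, giving 0xD319.
0xD319 = 54041.

54041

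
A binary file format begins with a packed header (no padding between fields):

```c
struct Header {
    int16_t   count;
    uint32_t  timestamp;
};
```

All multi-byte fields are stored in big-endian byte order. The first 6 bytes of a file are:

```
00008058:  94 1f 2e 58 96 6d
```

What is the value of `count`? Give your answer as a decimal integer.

-27617

`count` is the first field, at byte offset 0, occupying 2 bytes.
Bytes at offsets 0..1: 94 1F.
Big-endian stores the most-significant byte at the lowest address.
The bytes are already most-significant first: 0x941F.
Top bit is set, so as a signed 16-bit value this is 0x941F − 2^16 = -27617.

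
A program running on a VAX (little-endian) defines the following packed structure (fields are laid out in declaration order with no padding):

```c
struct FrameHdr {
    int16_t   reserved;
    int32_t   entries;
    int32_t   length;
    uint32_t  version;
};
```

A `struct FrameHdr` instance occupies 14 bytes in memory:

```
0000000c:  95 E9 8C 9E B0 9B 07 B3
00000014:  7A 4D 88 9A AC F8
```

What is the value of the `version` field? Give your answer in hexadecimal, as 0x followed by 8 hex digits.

`version` follows `reserved` (2 B), `entries` (4 B), `length` (4 B), so it starts at offset 2 + 4 + 4 = 10 and occupies 4 bytes.
Bytes at offsets 10..13: 88 9A AC F8.
In little-endian order the low byte comes first in memory.
Reassemble most-significant byte first: F8 AC 9A 88 → 0xF8AC9A88.

0xF8AC9A88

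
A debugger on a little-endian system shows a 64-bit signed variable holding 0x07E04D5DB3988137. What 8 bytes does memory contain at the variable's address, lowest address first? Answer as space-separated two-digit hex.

Split into bytes (most-significant first): 07 E0 4D 5D B3 98 81 37.
Little-endian stores the least-significant byte at the lowest address.
So at ascending addresses the bytes are 37 81 98 B3 5D 4D E0 07.

37 81 98 B3 5D 4D E0 07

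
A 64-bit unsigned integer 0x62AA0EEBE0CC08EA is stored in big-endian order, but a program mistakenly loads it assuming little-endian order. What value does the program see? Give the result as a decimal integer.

Stored big-endian, the bytes at ascending addresses are 62 AA 0E EB E0 CC 08 EA.
Read back as little-endian, the first byte is least significant, giving 0xEA08CCE0EB0EAA62.
0xEA08CCE0EB0EAA62 = 16863954071077169762.

16863954071077169762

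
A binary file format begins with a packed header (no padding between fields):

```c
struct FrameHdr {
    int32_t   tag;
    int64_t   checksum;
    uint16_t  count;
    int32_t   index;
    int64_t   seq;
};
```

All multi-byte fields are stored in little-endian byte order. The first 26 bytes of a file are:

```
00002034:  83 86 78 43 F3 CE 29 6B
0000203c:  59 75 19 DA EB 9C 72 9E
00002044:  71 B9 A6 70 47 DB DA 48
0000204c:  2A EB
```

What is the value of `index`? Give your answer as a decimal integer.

`index` follows `tag` (4 B), `checksum` (8 B), `count` (2 B), so it starts at offset 4 + 8 + 2 = 14 and occupies 4 bytes.
Bytes at offsets 14..17: 72 9E 71 B9.
Little-endian stores the least-significant byte at the lowest address.
Reassemble most-significant byte first: B9 71 9E 72 → 0xB9719E72.
Top bit is set, so as a signed 32-bit value this is 0xB9719E72 − 2^32 = -1183736206.

-1183736206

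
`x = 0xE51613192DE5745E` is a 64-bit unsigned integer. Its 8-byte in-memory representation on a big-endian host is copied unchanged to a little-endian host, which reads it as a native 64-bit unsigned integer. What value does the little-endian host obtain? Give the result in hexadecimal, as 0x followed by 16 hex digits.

0x5E74E52D191316E5

Stored big-endian, the bytes at ascending addresses are E5 16 13 19 2D E5 74 5E.
Read back as little-endian, the first byte is least significant, giving 0x5E74E52D191316E5.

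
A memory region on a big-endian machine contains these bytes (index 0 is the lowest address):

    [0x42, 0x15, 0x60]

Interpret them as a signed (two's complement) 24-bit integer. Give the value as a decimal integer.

Big-endian stores the most-significant byte at the lowest address.
The bytes are already most-significant first: 0x421560.
0x421560 = 4330848.

4330848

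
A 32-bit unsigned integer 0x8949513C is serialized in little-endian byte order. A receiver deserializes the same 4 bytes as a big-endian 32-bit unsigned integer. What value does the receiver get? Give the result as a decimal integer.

1011960201

Stored little-endian, the bytes at ascending addresses are 3C 51 49 89.
Read back as big-endian, the last byte is least significant, giving 0x3C514989.
0x3C514989 = 1011960201.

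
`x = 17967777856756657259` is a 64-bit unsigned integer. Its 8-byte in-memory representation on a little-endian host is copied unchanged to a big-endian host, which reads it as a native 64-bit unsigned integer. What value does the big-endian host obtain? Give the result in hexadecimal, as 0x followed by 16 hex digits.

0x6B2C1C6BC35E5AF9

17967777856756657259 in 64-bit hexadecimal is 0xF95A5EC36B1C2C6B.
Stored little-endian, the bytes at ascending addresses are 6B 2C 1C 6B C3 5E 5A F9.
Read back as big-endian, the last byte is least significant, giving 0x6B2C1C6BC35E5AF9.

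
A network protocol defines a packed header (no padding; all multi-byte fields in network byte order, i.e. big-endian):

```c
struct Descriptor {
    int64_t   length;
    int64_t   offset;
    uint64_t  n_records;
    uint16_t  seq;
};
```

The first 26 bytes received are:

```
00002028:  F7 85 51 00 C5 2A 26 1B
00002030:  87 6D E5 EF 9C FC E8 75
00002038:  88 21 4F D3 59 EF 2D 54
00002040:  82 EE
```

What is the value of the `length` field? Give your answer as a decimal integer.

`length` is the first field, at byte offset 0, occupying 8 bytes.
Bytes at offsets 0..7: F7 85 51 00 C5 2A 26 1B.
Big-endian: lowest address holds the most-significant byte.
The bytes are already most-significant first: 0xF7855100C52A261B.
Top bit is set, so as a signed 64-bit value this is 0xF7855100C52A261B − 2^64 = -610993110689110501.

-610993110689110501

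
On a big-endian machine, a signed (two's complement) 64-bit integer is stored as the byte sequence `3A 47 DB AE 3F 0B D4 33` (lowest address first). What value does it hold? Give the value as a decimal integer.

In big-endian order the high byte comes first in memory.
The bytes are already most-significant first: 0x3A47DBAE3F0BD433.
0x3A47DBAE3F0BD433 = 4199566718974809139.

4199566718974809139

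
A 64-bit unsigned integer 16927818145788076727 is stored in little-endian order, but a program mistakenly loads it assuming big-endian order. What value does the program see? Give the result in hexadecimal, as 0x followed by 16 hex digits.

0xB7221C8AEAB0EBEA

16927818145788076727 in 64-bit hexadecimal is 0xEAEBB0EA8A1C22B7.
Stored little-endian, the bytes at ascending addresses are B7 22 1C 8A EA B0 EB EA.
Read back as big-endian, the last byte is least significant, giving 0xB7221C8AEAB0EBEA.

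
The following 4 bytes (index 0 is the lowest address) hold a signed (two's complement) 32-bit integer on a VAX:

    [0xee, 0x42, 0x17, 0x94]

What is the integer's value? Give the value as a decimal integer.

Little-endian: lowest address holds the least-significant byte.
Reassemble most-significant byte first: 94 17 42 EE → 0x941742EE.
Top bit is set, so as a signed 32-bit value this is 0x941742EE − 2^32 = -1810414866.

-1810414866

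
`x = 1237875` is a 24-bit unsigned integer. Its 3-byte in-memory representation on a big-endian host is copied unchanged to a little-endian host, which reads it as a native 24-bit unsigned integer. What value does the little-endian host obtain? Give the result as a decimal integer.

7594770

1237875 in 24-bit hexadecimal is 0x12E373.
Stored big-endian, the bytes at ascending addresses are 12 E3 73.
Read back as little-endian, the first byte is least significant, giving 0x73E312.
0x73E312 = 7594770.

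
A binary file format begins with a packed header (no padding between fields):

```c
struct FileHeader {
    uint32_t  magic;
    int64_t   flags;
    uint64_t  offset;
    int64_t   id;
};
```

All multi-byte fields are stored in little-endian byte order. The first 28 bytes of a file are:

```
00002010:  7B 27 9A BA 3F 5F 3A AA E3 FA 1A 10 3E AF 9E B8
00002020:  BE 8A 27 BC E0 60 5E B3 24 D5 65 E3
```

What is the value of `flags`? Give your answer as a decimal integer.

1160515709721796415

`flags` follows `magic` (4 bytes), so it starts at byte offset 4 and occupies 8 bytes.
Bytes at offsets 4..11: 3F 5F 3A AA E3 FA 1A 10.
Little-endian: lowest address holds the least-significant byte.
Reassemble most-significant byte first: 10 1A FA E3 AA 3A 5F 3F → 0x101AFAE3AA3A5F3F.
0x101AFAE3AA3A5F3F = 1160515709721796415.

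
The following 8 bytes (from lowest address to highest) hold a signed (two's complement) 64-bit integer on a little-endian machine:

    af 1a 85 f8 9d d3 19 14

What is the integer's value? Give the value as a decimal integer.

1448421430609124015

In little-endian order the low byte comes first in memory.
Reassemble most-significant byte first: 14 19 D3 9D F8 85 1A AF → 0x1419D39DF8851AAF.
0x1419D39DF8851AAF = 1448421430609124015.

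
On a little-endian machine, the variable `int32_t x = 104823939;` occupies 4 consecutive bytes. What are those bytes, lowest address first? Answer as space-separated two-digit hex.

104823939 in hexadecimal, padded to 32 bits, is 0x063F7C83.
Split into bytes (most-significant first): 06 3F 7C 83.
Little-endian: lowest address holds the least-significant byte.
So at ascending addresses the bytes are 83 7C 3F 06.

83 7C 3F 06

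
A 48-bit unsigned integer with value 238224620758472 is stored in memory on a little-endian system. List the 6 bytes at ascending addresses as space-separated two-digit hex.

238224620758472 in hexadecimal, padded to 48 bits, is 0xD8A9FDE5A5C8.
Split into bytes (most-significant first): D8 A9 FD E5 A5 C8.
Little-endian: lowest address holds the least-significant byte.
So at ascending addresses the bytes are C8 A5 E5 FD A9 D8.

C8 A5 E5 FD A9 D8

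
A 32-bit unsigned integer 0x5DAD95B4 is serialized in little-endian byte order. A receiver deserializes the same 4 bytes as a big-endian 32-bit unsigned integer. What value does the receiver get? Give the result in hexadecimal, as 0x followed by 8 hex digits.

0xB495AD5D

Stored little-endian, the bytes at ascending addresses are B4 95 AD 5D.
Read back as big-endian, the last byte is least significant, giving 0xB495AD5D.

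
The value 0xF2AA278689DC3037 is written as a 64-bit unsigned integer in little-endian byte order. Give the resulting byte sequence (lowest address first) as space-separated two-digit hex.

Split into bytes (most-significant first): F2 AA 27 86 89 DC 30 37.
Little-endian: lowest address holds the least-significant byte.
So at ascending addresses the bytes are 37 30 DC 89 86 27 AA F2.

37 30 DC 89 86 27 AA F2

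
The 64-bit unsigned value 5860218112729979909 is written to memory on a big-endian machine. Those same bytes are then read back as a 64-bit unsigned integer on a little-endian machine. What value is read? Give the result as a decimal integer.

404360946005136209

5860218112729979909 in 64-bit hexadecimal is 0x5153AD5323949C05.
Stored big-endian, the bytes at ascending addresses are 51 53 AD 53 23 94 9C 05.
Read back as little-endian, the first byte is least significant, giving 0x059C942353AD5351.
0x059C942353AD5351 = 404360946005136209.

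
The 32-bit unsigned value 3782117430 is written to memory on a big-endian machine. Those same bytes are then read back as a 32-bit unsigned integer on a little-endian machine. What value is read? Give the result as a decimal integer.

3782117430 in 32-bit hexadecimal is 0xE16E8836.
Stored big-endian, the bytes at ascending addresses are E1 6E 88 36.
Read back as little-endian, the first byte is least significant, giving 0x36886EE1.
0x36886EE1 = 914910945.

914910945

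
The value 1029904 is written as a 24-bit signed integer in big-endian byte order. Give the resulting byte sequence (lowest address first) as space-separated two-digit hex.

0F B7 10

1029904 in hexadecimal, padded to 24 bits, is 0x0FB710.
Split into bytes (most-significant first): 0F B7 10.
Big-endian stores the most-significant byte at the lowest address.
So the memory order matches the most-significant-first order: 0F B7 10.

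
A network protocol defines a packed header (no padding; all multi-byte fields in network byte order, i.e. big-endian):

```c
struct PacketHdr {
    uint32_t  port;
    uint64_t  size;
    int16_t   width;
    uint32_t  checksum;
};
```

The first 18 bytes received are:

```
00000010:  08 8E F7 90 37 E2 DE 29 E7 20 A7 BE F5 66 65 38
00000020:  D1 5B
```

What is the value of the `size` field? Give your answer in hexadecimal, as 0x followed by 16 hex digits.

`size` follows `port` (4 bytes), so it starts at byte offset 4 and occupies 8 bytes.
Bytes at offsets 4..11: 37 E2 DE 29 E7 20 A7 BE.
Big-endian stores the most-significant byte at the lowest address.
The bytes are already most-significant first: 0x37E2DE29E720A7BE.

0x37E2DE29E720A7BE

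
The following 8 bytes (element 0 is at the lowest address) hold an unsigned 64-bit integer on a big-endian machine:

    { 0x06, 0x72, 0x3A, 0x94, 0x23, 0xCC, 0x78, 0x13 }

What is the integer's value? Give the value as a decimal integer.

464498119502755859

Big-endian: lowest address holds the most-significant byte.
The bytes are already most-significant first: 0x06723A9423CC7813.
0x06723A9423CC7813 = 464498119502755859.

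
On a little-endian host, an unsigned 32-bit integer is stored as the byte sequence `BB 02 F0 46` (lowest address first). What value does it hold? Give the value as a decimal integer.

In little-endian order the low byte comes first in memory.
Reassemble most-significant byte first: 46 F0 02 BB → 0x46F002BB.
0x46F002BB = 1190134459.

1190134459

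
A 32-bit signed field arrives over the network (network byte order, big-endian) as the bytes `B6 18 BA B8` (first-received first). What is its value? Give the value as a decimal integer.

Big-endian: lowest address holds the most-significant byte.
The bytes are already most-significant first: 0xB618BAB8.
Top bit is set, so as a signed 32-bit value this is 0xB618BAB8 − 2^32 = -1239893320.

-1239893320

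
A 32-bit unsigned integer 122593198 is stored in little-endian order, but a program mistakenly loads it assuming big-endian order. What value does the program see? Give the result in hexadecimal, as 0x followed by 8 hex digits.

122593198 in 32-bit hexadecimal is 0x074E9FAE.
Stored little-endian, the bytes at ascending addresses are AE 9F 4E 07.
Read back as big-endian, the last byte is least significant, giving 0xAE9F4E07.

0xAE9F4E07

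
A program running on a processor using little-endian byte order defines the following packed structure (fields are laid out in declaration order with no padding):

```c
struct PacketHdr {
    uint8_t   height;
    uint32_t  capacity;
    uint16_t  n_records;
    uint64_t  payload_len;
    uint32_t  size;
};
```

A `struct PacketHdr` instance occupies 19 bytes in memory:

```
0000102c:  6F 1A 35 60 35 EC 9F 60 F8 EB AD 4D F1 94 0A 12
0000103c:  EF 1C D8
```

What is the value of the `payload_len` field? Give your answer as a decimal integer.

762499552865155168

`payload_len` follows `height` (1 B), `capacity` (4 B), `n_records` (2 B), so it starts at offset 1 + 4 + 2 = 7 and occupies 8 bytes.
Bytes at offsets 7..14: 60 F8 EB AD 4D F1 94 0A.
Little-endian: lowest address holds the least-significant byte.
Reassemble most-significant byte first: 0A 94 F1 4D AD EB F8 60 → 0x0A94F14DADEBF860.
0x0A94F14DADEBF860 = 762499552865155168.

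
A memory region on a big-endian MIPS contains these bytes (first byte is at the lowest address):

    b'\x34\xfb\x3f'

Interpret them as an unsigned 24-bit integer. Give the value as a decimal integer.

3472191

Big-endian stores the most-significant byte at the lowest address.
The bytes are already most-significant first: 0x34FB3F.
0x34FB3F = 3472191.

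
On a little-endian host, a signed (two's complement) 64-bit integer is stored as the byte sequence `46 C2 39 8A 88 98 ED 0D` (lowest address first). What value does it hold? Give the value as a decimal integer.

1003626004175503942

In little-endian order the low byte comes first in memory.
Reassemble most-significant byte first: 0D ED 98 88 8A 39 C2 46 → 0x0DED98888A39C246.
0x0DED98888A39C246 = 1003626004175503942.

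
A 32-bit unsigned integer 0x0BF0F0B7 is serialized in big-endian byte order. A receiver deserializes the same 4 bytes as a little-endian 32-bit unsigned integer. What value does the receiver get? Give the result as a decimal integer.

Stored big-endian, the bytes at ascending addresses are 0B F0 F0 B7.
Read back as little-endian, the first byte is least significant, giving 0xB7F0F00B.
0xB7F0F00B = 3086020619.

3086020619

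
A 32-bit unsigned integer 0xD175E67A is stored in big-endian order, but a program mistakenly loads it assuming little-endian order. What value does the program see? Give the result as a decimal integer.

Stored big-endian, the bytes at ascending addresses are D1 75 E6 7A.
Read back as little-endian, the first byte is least significant, giving 0x7AE675D1.
0x7AE675D1 = 2061923793.

2061923793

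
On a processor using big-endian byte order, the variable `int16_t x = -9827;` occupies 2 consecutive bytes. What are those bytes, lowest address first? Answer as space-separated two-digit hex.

D9 9D

Two's complement of -9827 in 16 bits: 9827 = 0x2663; invert → 0xD99C; add 1 → 0xD99D.
Split into bytes (most-significant first): D9 9D.
In big-endian order the high byte comes first in memory.
So the memory order matches the most-significant-first order: D9 9D.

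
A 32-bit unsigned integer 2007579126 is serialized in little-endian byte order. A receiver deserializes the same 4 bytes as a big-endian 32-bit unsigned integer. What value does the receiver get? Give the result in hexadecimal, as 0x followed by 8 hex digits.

0xF639A977

2007579126 in 32-bit hexadecimal is 0x77A939F6.
Stored little-endian, the bytes at ascending addresses are F6 39 A9 77.
Read back as big-endian, the last byte is least significant, giving 0xF639A977.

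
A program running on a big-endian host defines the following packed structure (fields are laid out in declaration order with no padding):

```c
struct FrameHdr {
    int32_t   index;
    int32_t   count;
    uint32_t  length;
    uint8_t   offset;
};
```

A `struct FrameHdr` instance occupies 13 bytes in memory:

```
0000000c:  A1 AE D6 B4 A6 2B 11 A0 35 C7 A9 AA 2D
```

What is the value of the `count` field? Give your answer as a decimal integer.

-1507126880

`count` follows `index` (4 bytes), so it starts at byte offset 4 and occupies 4 bytes.
Bytes at offsets 4..7: A6 2B 11 A0.
Big-endian: lowest address holds the most-significant byte.
The bytes are already most-significant first: 0xA62B11A0.
Top bit is set, so as a signed 32-bit value this is 0xA62B11A0 − 2^32 = -1507126880.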